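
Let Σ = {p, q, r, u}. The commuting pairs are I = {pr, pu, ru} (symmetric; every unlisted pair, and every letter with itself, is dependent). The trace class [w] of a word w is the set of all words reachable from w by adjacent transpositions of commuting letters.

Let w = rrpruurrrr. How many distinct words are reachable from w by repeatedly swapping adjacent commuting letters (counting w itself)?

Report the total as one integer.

360

drop 0:r onto floor
drop 1:r onto {0:r}
drop 2:p onto floor
drop 3:r onto {1:r}
drop 4:u onto floor
drop 5:u onto {4:u}
drop 6:r onto {3:r}
drop 7:r onto {6:r}
drop 8:r onto {7:r}
drop 9:r onto {8:r}
ground layer = {0:r, 2:p, 4:u}
drop-orders for the pieces not yet dropped (sum over which currently-grounded one goes next):
  1 to go: {2} 1  {5} 1  {9} 1
  2 to go: {2,5} 2  {2,9} 2  {4,5} 1  {5,9} 2  {8,9} 1
  3 to go: {2,4,5} 3  {2,5,9} 6  {2,8,9} 3  {4,5,9} 3  {5,8,9} 3  {7,8,9} 1
  4 to go: {2,4,5,9} 12  {2,5,8,9} 12  {2,7,8,9} 4  {4,5,8,9} 6  {5,7,8,9} 4  {6,7,8,9} 1
  5 to go: {2,4,5,8,9} 30  {2,5,7,8,9} 20  {2,6,7,8,9} 5  {3,6,7,8,9} 1  {4,5,7,8,9} 10  {5,6,7,8,9} 5
  6 to go: {1,3,6,7,8,9} 1  {2,3,6,7,8,9} 6  {2,4,5,7,8,9} 60  {2,5,6,7,8,9} 30  {3,5,6,7,8,9} 6  {4,5,6,7,8,9} 15
  7 to go: {0,1,3,6,7,8,9} 1  {1,2,3,6,7,8,9} 7  {1,3,5,6,7,8,9} 7  {2,3,5,6,7,8,9} 42  {2,4,5,6,7,8,9} 105  {3,4,5,6,7,8,9} 21
  8 to go: {0,1,2,3,6,7,8,9} 8  {0,1,3,5,6,7,8,9} 8  {1,2,3,5,6,7,8,9} 56  {1,3,4,5,6,7,8,9} 28  {2,3,4,5,6,7,8,9} 168
  if 0:r drops first: 252 orders
  if 2:p drops first: 36 orders
  if 4:u drops first: 72 orders
heap linearizations: 360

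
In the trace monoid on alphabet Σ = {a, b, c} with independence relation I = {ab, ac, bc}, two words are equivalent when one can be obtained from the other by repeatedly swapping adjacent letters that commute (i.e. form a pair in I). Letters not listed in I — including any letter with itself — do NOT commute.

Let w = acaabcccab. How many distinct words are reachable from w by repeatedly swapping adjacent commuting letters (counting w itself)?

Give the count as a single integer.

drop 0:a onto floor
drop 1:c onto floor
drop 2:a onto {0:a}
drop 3:a onto {2:a}
drop 4:b onto floor
drop 5:c onto {1:c}
drop 6:c onto {5:c}
drop 7:c onto {6:c}
drop 8:a onto {3:a}
drop 9:b onto {4:b}
ground layer = {0:a, 1:c, 4:b}
drop-orders for the pieces not yet dropped (sum over which currently-grounded one goes next):
  1 to go: {7} 1  {8} 1  {9} 1
  2 to go: {3,8} 1  {4,9} 1  {6,7} 1  {7,8} 2  {7,9} 2  {8,9} 2
  3 to go: {2,3,8} 1  {3,7,8} 3  {3,8,9} 3  {4,7,9} 3  {4,8,9} 3  {5,6,7} 1  {6,7,8} 3  {6,7,9} 3  {7,8,9} 6
  4 to go: {0,2,3,8} 1  {1,5,6,7} 1  {2,3,7,8} 4  {2,3,8,9} 4  {3,4,8,9} 6  {3,6,7,8} 6  {3,7,8,9} 12  {4,6,7,9} 6  {4,7,8,9} 12  {5,6,7,8} 4  {5,6,7,9} 4  {6,7,8,9} 12
  5 to go: {0,2,3,7,8} 5  {0,2,3,8,9} 5  {1,5,6,7,8} 5  {1,5,6,7,9} 5  {2,3,4,8,9} 10  {2,3,6,7,8} 10  {2,3,7,8,9} 20  {3,4,7,8,9} 30  {3,5,6,7,8} 10  {3,6,7,8,9} 30  {4,5,6,7,9} 10  {4,6,7,8,9} 30  {5,6,7,8,9} 20
  6 to go: {0,2,3,4,8,9} 15  {0,2,3,6,7,8} 15  {0,2,3,7,8,9} 30  {1,3,5,6,7,8} 15  {1,4,5,6,7,9} 15  {1,5,6,7,8,9} 30  {2,3,4,7,8,9} 60  {2,3,5,6,7,8} 20  {2,3,6,7,8,9} 60  {3,4,6,7,8,9} 90  {3,5,6,7,8,9} 60  {4,5,6,7,8,9} 60
  7 to go: {0,2,3,4,7,8,9} 105  {0,2,3,5,6,7,8} 35  {0,2,3,6,7,8,9} 105  {1,2,3,5,6,7,8} 35  {1,3,5,6,7,8,9} 105  {1,4,5,6,7,8,9} 105  {2,3,4,6,7,8,9} 210  {2,3,5,6,7,8,9} 140  {3,4,5,6,7,8,9} 210
  8 to go: {0,1,2,3,5,6,7,8} 70  {0,2,3,4,6,7,8,9} 420  {0,2,3,5,6,7,8,9} 280  {1,2,3,5,6,7,8,9} 280  {1,3,4,5,6,7,8,9} 420  {2,3,4,5,6,7,8,9} 560
  if 0:a drops first: 1260 orders
  if 1:c drops first: 1260 orders
  if 4:b drops first: 630 orders
heap linearizations: 3150

3150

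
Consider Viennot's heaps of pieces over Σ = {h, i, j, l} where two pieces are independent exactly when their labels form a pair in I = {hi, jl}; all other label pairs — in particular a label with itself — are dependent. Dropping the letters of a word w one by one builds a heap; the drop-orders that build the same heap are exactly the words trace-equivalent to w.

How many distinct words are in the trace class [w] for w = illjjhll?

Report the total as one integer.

6

#0=i has no predecessor
#1=l depends on [0:i]
#2=l depends on [1:l]
#3=j depends on [0:i]
#4=j depends on [3:j]
#5=h depends on [2:l, 4:j]
#6=l depends on [5:h]
#7=l depends on [6:l]
sources: [0:i]
N(rest) = Σ N(rest − s) over sources s of rest; N(one piece) = 1:
  size 1 → [7]=1
  size 2 → [6,7]=1
  size 3 → [5,6,7]=1
  size 4 → [2,5,6,7]=1  [4,5,6,7]=1
  size 5 → [1,2,5,6,7]=1  [2,4,5,6,7]=2  [3,4,5,6,7]=1
  size 6 → [1,2,4,5,6,7]=3  [2,3,4,5,6,7]=3
  first=0(i) contributes 6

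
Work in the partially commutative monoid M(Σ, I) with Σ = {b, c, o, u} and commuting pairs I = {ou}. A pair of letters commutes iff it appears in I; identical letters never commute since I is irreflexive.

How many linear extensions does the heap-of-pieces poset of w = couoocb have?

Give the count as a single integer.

piece 0:c — minimal
piece 1:o rests on {0:c}
piece 2:u rests on {0:c}
piece 3:o rests on {1:o}
piece 4:o rests on {3:o}
piece 5:c rests on {2:u, 4:o}
piece 6:b rests on {5:c}
minimal pieces: {0:c}
ways to finish when only these pieces remain (= sum over removing one remaining piece with nothing left below it):
  1 left: {6}→1
  2 left: {5,6}→1
  3 left: {2,5,6}→1  {4,5,6}→1
  4 left: {2,4,5,6}→2  {3,4,5,6}→1
  5 left: {1,3,4,5,6}→1  {2,3,4,5,6}→3
  placing 0:c first → 4 extensions

4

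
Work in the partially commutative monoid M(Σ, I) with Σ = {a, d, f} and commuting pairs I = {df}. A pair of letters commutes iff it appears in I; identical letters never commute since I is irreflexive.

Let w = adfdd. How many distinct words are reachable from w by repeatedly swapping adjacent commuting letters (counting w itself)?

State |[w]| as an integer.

4

0(a) covers ∅
1(d) covers 0:a
2(f) covers 0:a
3(d) covers 1:d
4(d) covers 3:d
floor of heap: 0:a
completions by unplaced set U, small U first (add the entries for U minus each lowest piece of U):
  |U|=1: {2}:1  {4}:1
  |U|=2: {2,4}:2  {3,4}:1
  |U|=3: {1,3,4}:1  {2,3,4}:3
  start at 0(a): 4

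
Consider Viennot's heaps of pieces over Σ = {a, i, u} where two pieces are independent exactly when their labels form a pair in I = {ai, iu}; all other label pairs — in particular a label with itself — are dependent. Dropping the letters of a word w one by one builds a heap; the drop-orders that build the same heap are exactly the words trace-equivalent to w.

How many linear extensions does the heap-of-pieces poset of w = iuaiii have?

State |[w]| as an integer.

#0=i has no predecessor
#1=u has no predecessor
#2=a depends on [1:u]
#3=i depends on [0:i]
#4=i depends on [3:i]
#5=i depends on [4:i]
sources: [0:i, 1:u]
N(rest) = Σ N(rest − s) over sources s of rest; N(one piece) = 1:
  size 1 → [2]=1  [5]=1
  size 2 → [1,2]=1  [2,5]=2  [4,5]=1
  size 3 → [1,2,5]=3  [2,4,5]=3  [3,4,5]=1
  size 4 → [0,3,4,5]=1  [1,2,4,5]=6  [2,3,4,5]=4
  first=0(i) contributes 10
  first=1(u) contributes 5
|[w]| = 15

15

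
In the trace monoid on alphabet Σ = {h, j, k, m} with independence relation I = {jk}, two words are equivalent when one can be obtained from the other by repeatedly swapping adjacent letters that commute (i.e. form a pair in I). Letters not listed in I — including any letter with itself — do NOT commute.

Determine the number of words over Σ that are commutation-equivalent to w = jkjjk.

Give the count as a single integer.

piece 0:j — minimal
piece 1:k — minimal
piece 2:j rests on {0:j}
piece 3:j rests on {2:j}
piece 4:k rests on {1:k}
minimal pieces: {0:j, 1:k}
ways to finish when only these pieces remain (= sum over removing one remaining piece with nothing left below it):
  1 left: {3}→1  {4}→1
  2 left: {1,4}→1  {2,3}→1  {3,4}→2
  3 left: {0,2,3}→1  {1,3,4}→3  {2,3,4}→3
  placing 0:j first → 6 extensions
  placing 1:k first → 4 extensions
total linear extensions = 10

10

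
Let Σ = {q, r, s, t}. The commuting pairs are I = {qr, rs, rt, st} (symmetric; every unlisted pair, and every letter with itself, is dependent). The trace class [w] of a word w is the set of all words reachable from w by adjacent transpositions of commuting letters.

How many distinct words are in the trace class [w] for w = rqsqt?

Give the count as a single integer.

5

#0=r has no predecessor
#1=q has no predecessor
#2=s depends on [1:q]
#3=q depends on [2:s]
#4=t depends on [3:q]
sources: [0:r, 1:q]
N(rest) = Σ N(rest − s) over sources s of rest; N(one piece) = 1:
  size 1 → [0]=1  [4]=1
  size 2 → [0,4]=2  [3,4]=1
  size 3 → [0,3,4]=3  [2,3,4]=1
  first=0(r) contributes 1
  first=1(q) contributes 4
|[w]| = 5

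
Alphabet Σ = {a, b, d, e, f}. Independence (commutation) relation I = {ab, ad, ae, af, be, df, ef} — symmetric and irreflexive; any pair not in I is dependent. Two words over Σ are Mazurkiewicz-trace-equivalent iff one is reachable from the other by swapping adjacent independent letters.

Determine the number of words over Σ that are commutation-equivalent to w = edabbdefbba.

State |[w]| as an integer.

0(e) covers ∅
1(d) covers 0:e
2(a) covers ∅
3(b) covers 1:d
4(b) covers 3:b
5(d) covers 4:b
6(e) covers 5:d
7(f) covers 4:b
8(b) covers 5:d, 7:f
9(b) covers 8:b
10(a) covers 2:a
floor of heap: 0:e, 2:a
completions by unplaced set U, small U first (add the entries for U minus each lowest piece of U):
  |U|=1: {6}:1  {9}:1  {10}:1
  |U|=2: {2,10}:1  {6,9}:2  {6,10}:2  {8,9}:1  {9,10}:2
  |U|=3: {2,6,10}:3  {2,9,10}:3  {6,8,9}:3  {6,9,10}:6  {7,8,9}:1  {8,9,10}:3
  |U|=4: {2,6,9,10}:12  {2,8,9,10}:6  {5,6,8,9}:3  {6,7,8,9}:4  {6,8,9,10}:12  {7,8,9,10}:4
  |U|=5: {2,6,8,9,10}:30  {2,7,8,9,10}:10  {5,6,7,8,9}:7  {5,6,8,9,10}:15  {6,7,8,9,10}:20
  |U|=6: {2,5,6,8,9,10}:45  {2,6,7,8,9,10}:60  {4,5,6,7,8,9}:7  {5,6,7,8,9,10}:42
  |U|=7: {2,5,6,7,8,9,10}:147  {3,4,5,6,7,8,9}:7  {4,5,6,7,8,9,10}:49
  |U|=8: {1,3,4,5,6,7,8,9}:7  {2,4,5,6,7,8,9,10}:196  {3,4,5,6,7,8,9,10}:56
  |U|=9: {0,1,3,4,5,6,7,8,9}:7  {1,3,4,5,6,7,8,9,10}:63  {2,3,4,5,6,7,8,9,10}:252
  start at 0(e): 315
  start at 2(a): 70
sum over floor = 385

385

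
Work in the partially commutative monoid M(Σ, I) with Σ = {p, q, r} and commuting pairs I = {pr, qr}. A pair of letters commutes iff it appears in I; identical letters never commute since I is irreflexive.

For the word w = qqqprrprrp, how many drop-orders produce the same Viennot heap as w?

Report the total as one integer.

drop 0:q onto floor
drop 1:q onto {0:q}
drop 2:q onto {1:q}
drop 3:p onto {2:q}
drop 4:r onto floor
drop 5:r onto {4:r}
drop 6:p onto {3:p}
drop 7:r onto {5:r}
drop 8:r onto {7:r}
drop 9:p onto {6:p}
ground layer = {0:q, 4:r}
drop-orders for the pieces not yet dropped (sum over which currently-grounded one goes next):
  1 to go: {8} 1  {9} 1
  2 to go: {6,9} 1  {7,8} 1  {8,9} 2
  3 to go: {3,6,9} 1  {5,7,8} 1  {6,8,9} 3  {7,8,9} 3
  4 to go: {2,3,6,9} 1  {3,6,8,9} 4  {4,5,7,8} 1  {5,7,8,9} 4  {6,7,8,9} 6
  5 to go: {1,2,3,6,9} 1  {2,3,6,8,9} 5  {3,6,7,8,9} 10  {4,5,7,8,9} 5  {5,6,7,8,9} 10
  6 to go: {0,1,2,3,6,9} 1  {1,2,3,6,8,9} 6  {2,3,6,7,8,9} 15  {3,5,6,7,8,9} 20  {4,5,6,7,8,9} 15
  7 to go: {0,1,2,3,6,8,9} 7  {1,2,3,6,7,8,9} 21  {2,3,5,6,7,8,9} 35  {3,4,5,6,7,8,9} 35
  8 to go: {0,1,2,3,6,7,8,9} 28  {1,2,3,5,6,7,8,9} 56  {2,3,4,5,6,7,8,9} 70
  if 0:q drops first: 126 orders
  if 4:r drops first: 84 orders
heap linearizations: 210

210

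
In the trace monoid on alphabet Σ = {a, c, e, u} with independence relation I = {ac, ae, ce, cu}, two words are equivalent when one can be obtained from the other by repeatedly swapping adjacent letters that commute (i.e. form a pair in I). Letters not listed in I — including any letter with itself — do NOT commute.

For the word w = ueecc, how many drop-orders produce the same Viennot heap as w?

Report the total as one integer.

10

drop 0:u onto floor
drop 1:e onto {0:u}
drop 2:e onto {1:e}
drop 3:c onto floor
drop 4:c onto {3:c}
ground layer = {0:u, 3:c}
drop-orders for the pieces not yet dropped (sum over which currently-grounded one goes next):
  1 to go: {2} 1  {4} 1
  2 to go: {1,2} 1  {2,4} 2  {3,4} 1
  3 to go: {0,1,2} 1  {1,2,4} 3  {2,3,4} 3
  if 0:u drops first: 6 orders
  if 3:c drops first: 4 orders
heap linearizations: 10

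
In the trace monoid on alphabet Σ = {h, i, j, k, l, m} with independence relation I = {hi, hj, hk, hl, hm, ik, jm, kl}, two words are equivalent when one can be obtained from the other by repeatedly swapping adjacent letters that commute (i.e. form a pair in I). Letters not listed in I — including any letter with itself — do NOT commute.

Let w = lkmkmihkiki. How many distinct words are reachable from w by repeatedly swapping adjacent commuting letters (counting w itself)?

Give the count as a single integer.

220

piece 0:l — minimal
piece 1:k — minimal
piece 2:m rests on {0:l, 1:k}
piece 3:k rests on {2:m}
piece 4:m rests on {3:k}
piece 5:i rests on {4:m}
piece 6:h — minimal
piece 7:k rests on {4:m}
piece 8:i rests on {5:i}
piece 9:k rests on {7:k}
piece 10:i rests on {8:i}
minimal pieces: {0:l, 1:k, 6:h}
ways to finish when only these pieces remain (= sum over removing one remaining piece with nothing left below it):
  1 left: {6}→1  {9}→1  {10}→1
  2 left: {6,9}→2  {6,10}→2  {7,9}→1  {8,10}→1  {9,10}→2
  3 left: {5,8,10}→1  {6,7,9}→3  {6,8,10}→3  {6,9,10}→6  {7,9,10}→3  {8,9,10}→3
  4 left: {5,6,8,10}→4  {5,8,9,10}→4  {6,7,9,10}→12  {6,8,9,10}→12  {7,8,9,10}→6
  5 left: {5,6,8,9,10}→20  {5,7,8,9,10}→10  {6,7,8,9,10}→30
  6 left: {4,5,7,8,9,10}→10  {5,6,7,8,9,10}→60
  7 left: {3,4,5,7,8,9,10}→10  {4,5,6,7,8,9,10}→70
  8 left: {2,3,4,5,7,8,9,10}→10  {3,4,5,6,7,8,9,10}→80
  9 left: {0,2,3,4,5,7,8,9,10}→10  {1,2,3,4,5,7,8,9,10}→10  {2,3,4,5,6,7,8,9,10}→90
  placing 0:l first → 100 extensions
  placing 1:k first → 100 extensions
  placing 6:h first → 20 extensions
total linear extensions = 220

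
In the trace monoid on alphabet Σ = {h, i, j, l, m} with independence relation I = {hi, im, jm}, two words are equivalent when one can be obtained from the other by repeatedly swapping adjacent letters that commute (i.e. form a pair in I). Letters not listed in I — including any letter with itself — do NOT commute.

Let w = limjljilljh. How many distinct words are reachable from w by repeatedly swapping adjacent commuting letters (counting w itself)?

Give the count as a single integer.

#0=l has no predecessor
#1=i depends on [0:l]
#2=m depends on [0:l]
#3=j depends on [1:i]
#4=l depends on [2:m, 3:j]
#5=j depends on [4:l]
#6=i depends on [5:j]
#7=l depends on [6:i]
#8=l depends on [7:l]
#9=j depends on [8:l]
#10=h depends on [9:j]
sources: [0:l]
N(rest) = Σ N(rest − s) over sources s of rest; N(one piece) = 1:
  size 1 → [10]=1
  size 2 → [9,10]=1
  size 3 → [8,9,10]=1
  size 4 → [7,8,9,10]=1
  size 5 → [6,7,8,9,10]=1
  size 6 → [5,6,7,8,9,10]=1
  size 7 → [4,5,6,7,8,9,10]=1
  size 8 → [2,4,5,6,7,8,9,10]=1  [3,4,5,6,7,8,9,10]=1
  size 9 → [1,3,4,5,6,7,8,9,10]=1  [2,3,4,5,6,7,8,9,10]=2
  first=0(l) contributes 3

3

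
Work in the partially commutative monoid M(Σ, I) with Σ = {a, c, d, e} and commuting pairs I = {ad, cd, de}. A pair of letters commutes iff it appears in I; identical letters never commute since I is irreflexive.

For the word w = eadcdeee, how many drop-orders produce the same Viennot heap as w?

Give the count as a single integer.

#0=e has no predecessor
#1=a depends on [0:e]
#2=d has no predecessor
#3=c depends on [1:a]
#4=d depends on [2:d]
#5=e depends on [3:c]
#6=e depends on [5:e]
#7=e depends on [6:e]
sources: [0:e, 2:d]
N(rest) = Σ N(rest − s) over sources s of rest; N(one piece) = 1:
  size 1 → [4]=1  [7]=1
  size 2 → [2,4]=1  [4,7]=2  [6,7]=1
  size 3 → [2,4,7]=3  [4,6,7]=3  [5,6,7]=1
  size 4 → [2,4,6,7]=6  [3,5,6,7]=1  [4,5,6,7]=4
  size 5 → [1,3,5,6,7]=1  [2,4,5,6,7]=10  [3,4,5,6,7]=5
  size 6 → [0,1,3,5,6,7]=1  [1,3,4,5,6,7]=6  [2,3,4,5,6,7]=15
  first=0(e) contributes 21
  first=2(d) contributes 7
|[w]| = 28

28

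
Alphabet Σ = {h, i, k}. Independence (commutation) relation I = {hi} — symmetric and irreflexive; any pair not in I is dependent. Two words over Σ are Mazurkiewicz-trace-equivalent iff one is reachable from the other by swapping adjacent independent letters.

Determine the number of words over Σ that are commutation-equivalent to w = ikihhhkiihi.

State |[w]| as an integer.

16

piece 0:i — minimal
piece 1:k rests on {0:i}
piece 2:i rests on {1:k}
piece 3:h rests on {1:k}
piece 4:h rests on {3:h}
piece 5:h rests on {4:h}
piece 6:k rests on {2:i, 5:h}
piece 7:i rests on {6:k}
piece 8:i rests on {7:i}
piece 9:h rests on {6:k}
piece 10:i rests on {8:i}
minimal pieces: {0:i}
ways to finish when only these pieces remain (= sum over removing one remaining piece with nothing left below it):
  1 left: {9}→1  {10}→1
  2 left: {8,10}→1  {9,10}→2
  3 left: {7,8,10}→1  {8,9,10}→3
  4 left: {7,8,9,10}→4
  5 left: {6,7,8,9,10}→4
  6 left: {2,6,7,8,9,10}→4  {5,6,7,8,9,10}→4
  7 left: {2,5,6,7,8,9,10}→8  {4,5,6,7,8,9,10}→4
  8 left: {2,4,5,6,7,8,9,10}→12  {3,4,5,6,7,8,9,10}→4
  9 left: {2,3,4,5,6,7,8,9,10}→16
  placing 0:i first → 16 extensions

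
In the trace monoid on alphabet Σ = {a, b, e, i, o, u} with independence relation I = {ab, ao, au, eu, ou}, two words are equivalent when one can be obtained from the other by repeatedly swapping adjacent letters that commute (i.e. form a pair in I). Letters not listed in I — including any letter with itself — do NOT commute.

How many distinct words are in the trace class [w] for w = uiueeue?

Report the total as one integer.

10

0(u) covers ∅
1(i) covers 0:u
2(u) covers 1:i
3(e) covers 1:i
4(e) covers 3:e
5(u) covers 2:u
6(e) covers 4:e
floor of heap: 0:u
completions by unplaced set U, small U first (add the entries for U minus each lowest piece of U):
  |U|=1: {5}:1  {6}:1
  |U|=2: {2,5}:1  {4,6}:1  {5,6}:2
  |U|=3: {2,5,6}:3  {3,4,6}:1  {4,5,6}:3
  |U|=4: {2,4,5,6}:6  {3,4,5,6}:4
  |U|=5: {2,3,4,5,6}:10
  start at 0(u): 10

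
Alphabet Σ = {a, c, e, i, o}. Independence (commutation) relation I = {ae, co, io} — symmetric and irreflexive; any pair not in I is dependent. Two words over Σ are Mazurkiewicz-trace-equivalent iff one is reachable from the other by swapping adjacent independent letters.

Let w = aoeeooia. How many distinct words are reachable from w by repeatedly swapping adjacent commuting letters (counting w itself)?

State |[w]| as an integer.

3

#0=a has no predecessor
#1=o depends on [0:a]
#2=e depends on [1:o]
#3=e depends on [2:e]
#4=o depends on [3:e]
#5=o depends on [4:o]
#6=i depends on [3:e]
#7=a depends on [5:o, 6:i]
sources: [0:a]
N(rest) = Σ N(rest − s) over sources s of rest; N(one piece) = 1:
  size 1 → [7]=1
  size 2 → [5,7]=1  [6,7]=1
  size 3 → [4,5,7]=1  [5,6,7]=2
  size 4 → [4,5,6,7]=3
  size 5 → [3,4,5,6,7]=3
  size 6 → [2,3,4,5,6,7]=3
  first=0(a) contributes 3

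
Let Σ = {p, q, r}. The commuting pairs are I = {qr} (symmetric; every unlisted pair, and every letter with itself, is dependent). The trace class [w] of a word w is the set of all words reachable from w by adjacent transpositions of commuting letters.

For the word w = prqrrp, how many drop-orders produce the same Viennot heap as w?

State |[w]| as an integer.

4

piece 0:p — minimal
piece 1:r rests on {0:p}
piece 2:q rests on {0:p}
piece 3:r rests on {1:r}
piece 4:r rests on {3:r}
piece 5:p rests on {2:q, 4:r}
minimal pieces: {0:p}
ways to finish when only these pieces remain (= sum over removing one remaining piece with nothing left below it):
  1 left: {5}→1
  2 left: {2,5}→1  {4,5}→1
  3 left: {2,4,5}→2  {3,4,5}→1
  4 left: {1,3,4,5}→1  {2,3,4,5}→3
  placing 0:p first → 4 extensions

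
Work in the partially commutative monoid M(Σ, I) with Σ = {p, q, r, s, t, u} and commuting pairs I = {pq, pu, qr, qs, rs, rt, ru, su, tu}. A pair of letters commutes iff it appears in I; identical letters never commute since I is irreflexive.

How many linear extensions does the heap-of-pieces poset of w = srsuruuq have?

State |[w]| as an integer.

420

drop 0:s onto floor
drop 1:r onto floor
drop 2:s onto {0:s}
drop 3:u onto floor
drop 4:r onto {1:r}
drop 5:u onto {3:u}
drop 6:u onto {5:u}
drop 7:q onto {6:u}
ground layer = {0:s, 1:r, 3:u}
drop-orders for the pieces not yet dropped (sum over which currently-grounded one goes next):
  1 to go: {2} 1  {4} 1  {7} 1
  2 to go: {0,2} 1  {1,4} 1  {2,4} 2  {2,7} 2  {4,7} 2  {6,7} 1
  3 to go: {0,2,4} 3  {0,2,7} 3  {1,2,4} 3  {1,4,7} 3  {2,4,7} 6  {2,6,7} 3  {4,6,7} 3  {5,6,7} 1
  4 to go: {0,1,2,4} 6  {0,2,4,7} 12  {0,2,6,7} 6  {1,2,4,7} 12  {1,4,6,7} 6  {2,4,6,7} 12  {2,5,6,7} 4  {3,5,6,7} 1  {4,5,6,7} 4
  5 to go: {0,1,2,4,7} 30  {0,2,4,6,7} 30  {0,2,5,6,7} 10  {1,2,4,6,7} 30  {1,4,5,6,7} 10  {2,3,5,6,7} 5  {2,4,5,6,7} 20  {3,4,5,6,7} 5
  6 to go: {0,1,2,4,6,7} 90  {0,2,3,5,6,7} 15  {0,2,4,5,6,7} 60  {1,2,4,5,6,7} 60  {1,3,4,5,6,7} 15  {2,3,4,5,6,7} 30
  if 0:s drops first: 105 orders
  if 1:r drops first: 105 orders
  if 3:u drops first: 210 orders
heap linearizations: 420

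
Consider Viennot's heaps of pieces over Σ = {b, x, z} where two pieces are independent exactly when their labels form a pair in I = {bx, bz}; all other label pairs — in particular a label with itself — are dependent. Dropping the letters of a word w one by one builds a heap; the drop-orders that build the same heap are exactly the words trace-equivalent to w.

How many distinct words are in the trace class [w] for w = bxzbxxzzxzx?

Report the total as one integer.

#0=b has no predecessor
#1=x has no predecessor
#2=z depends on [1:x]
#3=b depends on [0:b]
#4=x depends on [2:z]
#5=x depends on [4:x]
#6=z depends on [5:x]
#7=z depends on [6:z]
#8=x depends on [7:z]
#9=z depends on [8:x]
#10=x depends on [9:z]
sources: [0:b, 1:x]
N(rest) = Σ N(rest − s) over sources s of rest; N(one piece) = 1:
  size 1 → [3]=1  [10]=1
  size 2 → [0,3]=1  [3,10]=2  [9,10]=1
  size 3 → [0,3,10]=3  [3,9,10]=3  [8,9,10]=1
  size 4 → [0,3,9,10]=6  [3,8,9,10]=4  [7,8,9,10]=1
  size 5 → [0,3,8,9,10]=10  [3,7,8,9,10]=5  [6,7,8,9,10]=1
  size 6 → [0,3,7,8,9,10]=15  [3,6,7,8,9,10]=6  [5,6,7,8,9,10]=1
  size 7 → [0,3,6,7,8,9,10]=21  [3,5,6,7,8,9,10]=7  [4,5,6,7,8,9,10]=1
  size 8 → [0,3,5,6,7,8,9,10]=28  [2,4,5,6,7,8,9,10]=1  [3,4,5,6,7,8,9,10]=8
  size 9 → [0,3,4,5,6,7,8,9,10]=36  [1,2,4,5,6,7,8,9,10]=1  [2,3,4,5,6,7,8,9,10]=9
  first=0(b) contributes 10
  first=1(x) contributes 45
|[w]| = 55

55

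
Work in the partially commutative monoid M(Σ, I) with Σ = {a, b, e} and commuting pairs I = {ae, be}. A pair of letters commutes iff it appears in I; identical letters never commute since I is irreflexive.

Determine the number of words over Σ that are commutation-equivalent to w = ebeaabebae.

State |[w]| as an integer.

210

#0=e has no predecessor
#1=b has no predecessor
#2=e depends on [0:e]
#3=a depends on [1:b]
#4=a depends on [3:a]
#5=b depends on [4:a]
#6=e depends on [2:e]
#7=b depends on [5:b]
#8=a depends on [7:b]
#9=e depends on [6:e]
sources: [0:e, 1:b]
N(rest) = Σ N(rest − s) over sources s of rest; N(one piece) = 1:
  size 1 → [8]=1  [9]=1
  size 2 → [6,9]=1  [7,8]=1  [8,9]=2
  size 3 → [2,6,9]=1  [5,7,8]=1  [6,8,9]=3  [7,8,9]=3
  size 4 → [0,2,6,9]=1  [2,6,8,9]=4  [4,5,7,8]=1  [5,7,8,9]=4  [6,7,8,9]=6
  size 5 → [0,2,6,8,9]=5  [2,6,7,8,9]=10  [3,4,5,7,8]=1  [4,5,7,8,9]=5  [5,6,7,8,9]=10
  size 6 → [0,2,6,7,8,9]=15  [1,3,4,5,7,8]=1  [2,5,6,7,8,9]=20  [3,4,5,7,8,9]=6  [4,5,6,7,8,9]=15
  size 7 → [0,2,5,6,7,8,9]=35  [1,3,4,5,7,8,9]=7  [2,4,5,6,7,8,9]=35  [3,4,5,6,7,8,9]=21
  size 8 → [0,2,4,5,6,7,8,9]=70  [1,3,4,5,6,7,8,9]=28  [2,3,4,5,6,7,8,9]=56
  first=0(e) contributes 84
  first=1(b) contributes 126
|[w]| = 210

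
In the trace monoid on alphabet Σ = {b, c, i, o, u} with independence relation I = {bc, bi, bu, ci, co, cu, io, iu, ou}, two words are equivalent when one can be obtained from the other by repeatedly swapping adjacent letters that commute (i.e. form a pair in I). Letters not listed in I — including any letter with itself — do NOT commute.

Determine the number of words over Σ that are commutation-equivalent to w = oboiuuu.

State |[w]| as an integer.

140

0(o) covers ∅
1(b) covers 0:o
2(o) covers 1:b
3(i) covers ∅
4(u) covers ∅
5(u) covers 4:u
6(u) covers 5:u
floor of heap: 0:o, 3:i, 4:u
completions by unplaced set U, small U first (add the entries for U minus each lowest piece of U):
  |U|=1: {2}:1  {3}:1  {6}:1
  |U|=2: {1,2}:1  {2,3}:2  {2,6}:2  {3,6}:2  {5,6}:1
  |U|=3: {0,1,2}:1  {1,2,3}:3  {1,2,6}:3  {2,3,6}:6  {2,5,6}:3  {3,5,6}:3  {4,5,6}:1
  |U|=4: {0,1,2,3}:4  {0,1,2,6}:4  {1,2,3,6}:12  {1,2,5,6}:6  {2,3,5,6}:12  {2,4,5,6}:4  {3,4,5,6}:4
  |U|=5: {0,1,2,3,6}:20  {0,1,2,5,6}:10  {1,2,3,5,6}:30  {1,2,4,5,6}:10  {2,3,4,5,6}:20
  start at 0(o): 60
  start at 3(i): 20
  start at 4(u): 60
sum over floor = 140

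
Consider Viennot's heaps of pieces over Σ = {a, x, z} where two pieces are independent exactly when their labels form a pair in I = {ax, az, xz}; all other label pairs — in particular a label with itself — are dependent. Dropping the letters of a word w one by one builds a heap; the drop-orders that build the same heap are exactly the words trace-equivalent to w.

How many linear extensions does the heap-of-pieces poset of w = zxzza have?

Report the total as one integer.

20

#0=z has no predecessor
#1=x has no predecessor
#2=z depends on [0:z]
#3=z depends on [2:z]
#4=a has no predecessor
sources: [0:z, 1:x, 4:a]
N(rest) = Σ N(rest − s) over sources s of rest; N(one piece) = 1:
  size 1 → [1]=1  [3]=1  [4]=1
  size 2 → [1,3]=2  [1,4]=2  [2,3]=1  [3,4]=2
  size 3 → [0,2,3]=1  [1,2,3]=3  [1,3,4]=6  [2,3,4]=3
  first=0(z) contributes 12
  first=1(x) contributes 4
  first=4(a) contributes 4
|[w]| = 20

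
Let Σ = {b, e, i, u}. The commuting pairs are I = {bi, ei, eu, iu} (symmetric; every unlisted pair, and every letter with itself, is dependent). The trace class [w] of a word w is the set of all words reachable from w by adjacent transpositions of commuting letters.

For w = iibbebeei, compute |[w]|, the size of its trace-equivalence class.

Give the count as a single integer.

84

piece 0:i — minimal
piece 1:i rests on {0:i}
piece 2:b — minimal
piece 3:b rests on {2:b}
piece 4:e rests on {3:b}
piece 5:b rests on {4:e}
piece 6:e rests on {5:b}
piece 7:e rests on {6:e}
piece 8:i rests on {1:i}
minimal pieces: {0:i, 2:b}
ways to finish when only these pieces remain (= sum over removing one remaining piece with nothing left below it):
  1 left: {7}→1  {8}→1
  2 left: {1,8}→1  {6,7}→1  {7,8}→2
  3 left: {0,1,8}→1  {1,7,8}→3  {5,6,7}→1  {6,7,8}→3
  4 left: {0,1,7,8}→4  {1,6,7,8}→6  {4,5,6,7}→1  {5,6,7,8}→4
  5 left: {0,1,6,7,8}→10  {1,5,6,7,8}→10  {3,4,5,6,7}→1  {4,5,6,7,8}→5
  6 left: {0,1,5,6,7,8}→20  {1,4,5,6,7,8}→15  {2,3,4,5,6,7}→1  {3,4,5,6,7,8}→6
  7 left: {0,1,4,5,6,7,8}→35  {1,3,4,5,6,7,8}→21  {2,3,4,5,6,7,8}→7
  placing 0:i first → 28 extensions
  placing 2:b first → 56 extensions
total linear extensions = 84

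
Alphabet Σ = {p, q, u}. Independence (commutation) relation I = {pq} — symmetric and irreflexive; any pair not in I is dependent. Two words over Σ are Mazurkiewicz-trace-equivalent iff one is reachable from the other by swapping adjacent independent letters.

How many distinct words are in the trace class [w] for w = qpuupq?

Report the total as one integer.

4

0(q) covers ∅
1(p) covers ∅
2(u) covers 0:q, 1:p
3(u) covers 2:u
4(p) covers 3:u
5(q) covers 3:u
floor of heap: 0:q, 1:p
completions by unplaced set U, small U first (add the entries for U minus each lowest piece of U):
  |U|=1: {4}:1  {5}:1
  |U|=2: {4,5}:2
  |U|=3: {3,4,5}:2
  |U|=4: {2,3,4,5}:2
  start at 0(q): 2
  start at 1(p): 2
sum over floor = 4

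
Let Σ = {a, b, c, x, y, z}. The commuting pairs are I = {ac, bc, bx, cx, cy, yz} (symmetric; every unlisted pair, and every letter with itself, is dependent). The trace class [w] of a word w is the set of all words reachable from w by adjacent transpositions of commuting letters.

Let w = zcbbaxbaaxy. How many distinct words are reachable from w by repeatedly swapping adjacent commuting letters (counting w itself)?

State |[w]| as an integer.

piece 0:z — minimal
piece 1:c rests on {0:z}
piece 2:b rests on {0:z}
piece 3:b rests on {2:b}
piece 4:a rests on {3:b}
piece 5:x rests on {4:a}
piece 6:b rests on {4:a}
piece 7:a rests on {5:x, 6:b}
piece 8:a rests on {7:a}
piece 9:x rests on {8:a}
piece 10:y rests on {9:x}
minimal pieces: {0:z}
ways to finish when only these pieces remain (= sum over removing one remaining piece with nothing left below it):
  1 left: {1}→1  {10}→1
  2 left: {1,10}→2  {9,10}→1
  3 left: {1,9,10}→3  {8,9,10}→1
  4 left: {1,8,9,10}→4  {7,8,9,10}→1
  5 left: {1,7,8,9,10}→5  {5,7,8,9,10}→1  {6,7,8,9,10}→1
  6 left: {1,5,7,8,9,10}→6  {1,6,7,8,9,10}→6  {5,6,7,8,9,10}→2
  7 left: {1,5,6,7,8,9,10}→14  {4,5,6,7,8,9,10}→2
  8 left: {1,4,5,6,7,8,9,10}→16  {3,4,5,6,7,8,9,10}→2
  9 left: {1,3,4,5,6,7,8,9,10}→18  {2,3,4,5,6,7,8,9,10}→2
  placing 0:z first → 20 extensions

20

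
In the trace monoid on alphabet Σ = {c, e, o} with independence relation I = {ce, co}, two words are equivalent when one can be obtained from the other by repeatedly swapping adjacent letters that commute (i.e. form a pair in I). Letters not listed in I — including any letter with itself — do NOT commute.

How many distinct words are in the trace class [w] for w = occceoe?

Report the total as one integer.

piece 0:o — minimal
piece 1:c — minimal
piece 2:c rests on {1:c}
piece 3:c rests on {2:c}
piece 4:e rests on {0:o}
piece 5:o rests on {4:e}
piece 6:e rests on {5:o}
minimal pieces: {0:o, 1:c}
ways to finish when only these pieces remain (= sum over removing one remaining piece with nothing left below it):
  1 left: {3}→1  {6}→1
  2 left: {2,3}→1  {3,6}→2  {5,6}→1
  3 left: {1,2,3}→1  {2,3,6}→3  {3,5,6}→3  {4,5,6}→1
  4 left: {0,4,5,6}→1  {1,2,3,6}→4  {2,3,5,6}→6  {3,4,5,6}→4
  5 left: {0,3,4,5,6}→5  {1,2,3,5,6}→10  {2,3,4,5,6}→10
  placing 0:o first → 20 extensions
  placing 1:c first → 15 extensions
total linear extensions = 35

35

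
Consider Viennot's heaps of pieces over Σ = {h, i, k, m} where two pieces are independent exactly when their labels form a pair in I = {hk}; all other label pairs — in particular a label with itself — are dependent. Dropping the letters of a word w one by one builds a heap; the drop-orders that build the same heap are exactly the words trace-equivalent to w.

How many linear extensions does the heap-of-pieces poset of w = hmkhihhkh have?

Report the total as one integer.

#0=h has no predecessor
#1=m depends on [0:h]
#2=k depends on [1:m]
#3=h depends on [1:m]
#4=i depends on [2:k, 3:h]
#5=h depends on [4:i]
#6=h depends on [5:h]
#7=k depends on [4:i]
#8=h depends on [6:h]
sources: [0:h]
N(rest) = Σ N(rest − s) over sources s of rest; N(one piece) = 1:
  size 1 → [7]=1  [8]=1
  size 2 → [6,8]=1  [7,8]=2
  size 3 → [5,6,8]=1  [6,7,8]=3
  size 4 → [5,6,7,8]=4
  size 5 → [4,5,6,7,8]=4
  size 6 → [2,4,5,6,7,8]=4  [3,4,5,6,7,8]=4
  size 7 → [2,3,4,5,6,7,8]=8
  first=0(h) contributes 8

8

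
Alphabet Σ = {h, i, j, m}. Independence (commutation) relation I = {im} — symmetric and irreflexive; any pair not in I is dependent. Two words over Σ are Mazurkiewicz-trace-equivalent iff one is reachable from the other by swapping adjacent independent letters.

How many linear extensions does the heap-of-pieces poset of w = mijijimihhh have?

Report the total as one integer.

6

drop 0:m onto floor
drop 1:i onto floor
drop 2:j onto {0:m, 1:i}
drop 3:i onto {2:j}
drop 4:j onto {3:i}
drop 5:i onto {4:j}
drop 6:m onto {4:j}
drop 7:i onto {5:i}
drop 8:h onto {6:m, 7:i}
drop 9:h onto {8:h}
drop 10:h onto {9:h}
ground layer = {0:m, 1:i}
drop-orders for the pieces not yet dropped (sum over which currently-grounded one goes next):
  1 to go: {10} 1
  2 to go: {9,10} 1
  3 to go: {8,9,10} 1
  4 to go: {6,8,9,10} 1  {7,8,9,10} 1
  5 to go: {5,7,8,9,10} 1  {6,7,8,9,10} 2
  6 to go: {5,6,7,8,9,10} 3
  7 to go: {4,5,6,7,8,9,10} 3
  8 to go: {3,4,5,6,7,8,9,10} 3
  9 to go: {2,3,4,5,6,7,8,9,10} 3
  if 0:m drops first: 3 orders
  if 1:i drops first: 3 orders
heap linearizations: 6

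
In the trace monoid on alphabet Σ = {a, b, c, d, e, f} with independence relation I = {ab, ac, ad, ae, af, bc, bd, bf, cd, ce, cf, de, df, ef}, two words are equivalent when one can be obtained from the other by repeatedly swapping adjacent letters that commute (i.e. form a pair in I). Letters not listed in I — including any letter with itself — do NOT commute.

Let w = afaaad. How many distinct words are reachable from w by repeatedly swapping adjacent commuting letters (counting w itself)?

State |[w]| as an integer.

piece 0:a — minimal
piece 1:f — minimal
piece 2:a rests on {0:a}
piece 3:a rests on {2:a}
piece 4:a rests on {3:a}
piece 5:d — minimal
minimal pieces: {0:a, 1:f, 5:d}
ways to finish when only these pieces remain (= sum over removing one remaining piece with nothing left below it):
  1 left: {1}→1  {4}→1  {5}→1
  2 left: {1,4}→2  {1,5}→2  {3,4}→1  {4,5}→2
  3 left: {1,3,4}→3  {1,4,5}→6  {2,3,4}→1  {3,4,5}→3
  4 left: {0,2,3,4}→1  {1,2,3,4}→4  {1,3,4,5}→12  {2,3,4,5}→4
  placing 0:a first → 20 extensions
  placing 1:f first → 5 extensions
  placing 5:d first → 5 extensions
total linear extensions = 30

30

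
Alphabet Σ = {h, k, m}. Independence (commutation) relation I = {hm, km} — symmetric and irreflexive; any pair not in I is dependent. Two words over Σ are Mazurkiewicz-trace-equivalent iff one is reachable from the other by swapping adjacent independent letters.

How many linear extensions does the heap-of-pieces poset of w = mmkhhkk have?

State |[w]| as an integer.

0(m) covers ∅
1(m) covers 0:m
2(k) covers ∅
3(h) covers 2:k
4(h) covers 3:h
5(k) covers 4:h
6(k) covers 5:k
floor of heap: 0:m, 2:k
completions by unplaced set U, small U first (add the entries for U minus each lowest piece of U):
  |U|=1: {1}:1  {6}:1
  |U|=2: {0,1}:1  {1,6}:2  {5,6}:1
  |U|=3: {0,1,6}:3  {1,5,6}:3  {4,5,6}:1
  |U|=4: {0,1,5,6}:6  {1,4,5,6}:4  {3,4,5,6}:1
  |U|=5: {0,1,4,5,6}:10  {1,3,4,5,6}:5  {2,3,4,5,6}:1
  start at 0(m): 6
  start at 2(k): 15
sum over floor = 21

21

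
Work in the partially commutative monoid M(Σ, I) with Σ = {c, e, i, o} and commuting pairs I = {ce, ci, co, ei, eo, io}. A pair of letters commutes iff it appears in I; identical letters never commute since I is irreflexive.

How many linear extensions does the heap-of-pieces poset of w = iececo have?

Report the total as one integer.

180

drop 0:i onto floor
drop 1:e onto floor
drop 2:c onto floor
drop 3:e onto {1:e}
drop 4:c onto {2:c}
drop 5:o onto floor
ground layer = {0:i, 1:e, 2:c, 5:o}
drop-orders for the pieces not yet dropped (sum over which currently-grounded one goes next):
  1 to go: {0} 1  {3} 1  {4} 1  {5} 1
  2 to go: {0,3} 2  {0,4} 2  {0,5} 2  {1,3} 1  {2,4} 1  {3,4} 2  {3,5} 2  {4,5} 2
  3 to go: {0,1,3} 3  {0,2,4} 3  {0,3,4} 6  {0,3,5} 6  {0,4,5} 6  {1,3,4} 3  {1,3,5} 3  {2,3,4} 3  {2,4,5} 3  {3,4,5} 6
  4 to go: {0,1,3,4} 12  {0,1,3,5} 12  {0,2,3,4} 12  {0,2,4,5} 12  {0,3,4,5} 24  {1,2,3,4} 6  {1,3,4,5} 12  {2,3,4,5} 12
  if 0:i drops first: 30 orders
  if 1:e drops first: 60 orders
  if 2:c drops first: 60 orders
  if 5:o drops first: 30 orders
heap linearizations: 180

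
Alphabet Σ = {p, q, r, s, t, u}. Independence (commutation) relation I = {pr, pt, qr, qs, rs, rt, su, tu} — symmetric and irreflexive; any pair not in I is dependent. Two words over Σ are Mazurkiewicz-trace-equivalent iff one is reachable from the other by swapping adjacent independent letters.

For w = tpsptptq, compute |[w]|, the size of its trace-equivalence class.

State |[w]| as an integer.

12

#0=t has no predecessor
#1=p has no predecessor
#2=s depends on [0:t, 1:p]
#3=p depends on [2:s]
#4=t depends on [2:s]
#5=p depends on [3:p]
#6=t depends on [4:t]
#7=q depends on [5:p, 6:t]
sources: [0:t, 1:p]
N(rest) = Σ N(rest − s) over sources s of rest; N(one piece) = 1:
  size 1 → [7]=1
  size 2 → [5,7]=1  [6,7]=1
  size 3 → [3,5,7]=1  [4,6,7]=1  [5,6,7]=2
  size 4 → [3,5,6,7]=3  [4,5,6,7]=3
  size 5 → [3,4,5,6,7]=6
  size 6 → [2,3,4,5,6,7]=6
  first=0(t) contributes 6
  first=1(p) contributes 6
|[w]| = 12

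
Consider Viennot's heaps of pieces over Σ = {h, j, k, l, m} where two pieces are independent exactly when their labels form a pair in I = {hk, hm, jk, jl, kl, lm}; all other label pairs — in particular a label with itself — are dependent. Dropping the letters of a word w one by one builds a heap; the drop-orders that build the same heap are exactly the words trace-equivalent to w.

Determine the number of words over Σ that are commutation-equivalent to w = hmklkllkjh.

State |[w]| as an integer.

#0=h has no predecessor
#1=m has no predecessor
#2=k depends on [1:m]
#3=l depends on [0:h]
#4=k depends on [2:k]
#5=l depends on [3:l]
#6=l depends on [5:l]
#7=k depends on [4:k]
#8=j depends on [0:h, 1:m]
#9=h depends on [6:l, 8:j]
sources: [0:h, 1:m]
N(rest) = Σ N(rest − s) over sources s of rest; N(one piece) = 1:
  size 1 → [7]=1  [9]=1
  size 2 → [4,7]=1  [6,9]=1  [7,9]=2  [8,9]=1
  size 3 → [2,4,7]=1  [4,7,9]=3  [5,6,9]=1  [6,7,9]=3  [6,8,9]=2  [7,8,9]=3
  size 4 → [2,4,7,9]=4  [3,5,6,9]=1  [4,6,7,9]=6  [4,7,8,9]=6  [5,6,7,9]=4  [5,6,8,9]=3  [6,7,8,9]=8
  size 5 → [2,4,6,7,9]=10  [2,4,7,8,9]=10  [3,5,6,7,9]=5  [3,5,6,8,9]=4  [4,5,6,7,9]=10  [4,6,7,8,9]=20  [5,6,7,8,9]=15
  size 6 → [0,3,5,6,8,9]=4  [1,2,4,7,8,9]=10  [2,4,5,6,7,9]=20  [2,4,6,7,8,9]=40  [3,4,5,6,7,9]=15  [3,5,6,7,8,9]=24  [4,5,6,7,8,9]=45
  size 7 → [0,3,5,6,7,8,9]=28  [1,2,4,6,7,8,9]=50  [2,3,4,5,6,7,9]=35  [2,4,5,6,7,8,9]=105  [3,4,5,6,7,8,9]=84
  size 8 → [0,3,4,5,6,7,8,9]=112  [1,2,4,5,6,7,8,9]=155  [2,3,4,5,6,7,8,9]=224
  first=0(h) contributes 379
  first=1(m) contributes 336
|[w]| = 715

715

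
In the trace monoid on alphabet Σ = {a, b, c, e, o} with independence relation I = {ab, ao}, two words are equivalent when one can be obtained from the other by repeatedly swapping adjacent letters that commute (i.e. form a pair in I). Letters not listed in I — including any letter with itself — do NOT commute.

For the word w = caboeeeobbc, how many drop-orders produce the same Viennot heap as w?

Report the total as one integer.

piece 0:c — minimal
piece 1:a rests on {0:c}
piece 2:b rests on {0:c}
piece 3:o rests on {2:b}
piece 4:e rests on {1:a, 3:o}
piece 5:e rests on {4:e}
piece 6:e rests on {5:e}
piece 7:o rests on {6:e}
piece 8:b rests on {7:o}
piece 9:b rests on {8:b}
piece 10:c rests on {9:b}
minimal pieces: {0:c}
ways to finish when only these pieces remain (= sum over removing one remaining piece with nothing left below it):
  1 left: {10}→1
  2 left: {9,10}→1
  3 left: {8,9,10}→1
  4 left: {7,8,9,10}→1
  5 left: {6,7,8,9,10}→1
  6 left: {5,6,7,8,9,10}→1
  7 left: {4,5,6,7,8,9,10}→1
  8 left: {1,4,5,6,7,8,9,10}→1  {3,4,5,6,7,8,9,10}→1
  9 left: {1,3,4,5,6,7,8,9,10}→2  {2,3,4,5,6,7,8,9,10}→1
  placing 0:c first → 3 extensions

3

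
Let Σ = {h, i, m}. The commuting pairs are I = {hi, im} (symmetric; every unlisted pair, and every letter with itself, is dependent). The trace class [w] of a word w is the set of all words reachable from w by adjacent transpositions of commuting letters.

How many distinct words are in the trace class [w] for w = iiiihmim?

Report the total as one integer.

0(i) covers ∅
1(i) covers 0:i
2(i) covers 1:i
3(i) covers 2:i
4(h) covers ∅
5(m) covers 4:h
6(i) covers 3:i
7(m) covers 5:m
floor of heap: 0:i, 4:h
completions by unplaced set U, small U first (add the entries for U minus each lowest piece of U):
  |U|=1: {6}:1  {7}:1
  |U|=2: {3,6}:1  {5,7}:1  {6,7}:2
  |U|=3: {2,3,6}:1  {3,6,7}:3  {4,5,7}:1  {5,6,7}:3
  |U|=4: {1,2,3,6}:1  {2,3,6,7}:4  {3,5,6,7}:6  {4,5,6,7}:4
  |U|=5: {0,1,2,3,6}:1  {1,2,3,6,7}:5  {2,3,5,6,7}:10  {3,4,5,6,7}:10
  |U|=6: {0,1,2,3,6,7}:6  {1,2,3,5,6,7}:15  {2,3,4,5,6,7}:20
  start at 0(i): 35
  start at 4(h): 21
sum over floor = 56

56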